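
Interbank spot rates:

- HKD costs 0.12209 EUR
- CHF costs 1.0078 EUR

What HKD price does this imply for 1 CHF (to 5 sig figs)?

CHF/HKD = 8.2546

1 CHF × 1.0078 = 1.0078 EUR
1.0078 EUR ÷ 0.12209 = 8.25457 HKD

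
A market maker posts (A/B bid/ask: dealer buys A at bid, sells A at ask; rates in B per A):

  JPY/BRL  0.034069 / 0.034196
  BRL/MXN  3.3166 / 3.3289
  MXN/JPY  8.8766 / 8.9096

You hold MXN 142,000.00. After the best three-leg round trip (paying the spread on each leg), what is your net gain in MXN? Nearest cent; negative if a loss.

Net profit: MXN 425.41

Best loop MXN → JPY → BRL → MXN:
MXN 142,000.00 × 8.8766 (sell MXN at bid) = JPY 1,260,477
JPY 1,260,477 × 0.034069 (sell JPY at bid) = BRL 42,943.20
BRL 42,943.20 × 3.3166 (sell BRL at bid) = MXN 142,425.41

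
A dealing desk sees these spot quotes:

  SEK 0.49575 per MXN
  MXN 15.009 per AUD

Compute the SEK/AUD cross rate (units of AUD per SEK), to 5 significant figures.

1 SEK ÷ 0.49575 = 2.01715 MXN
2.01715 MXN ÷ 15.009 = 0.134396 AUD

SEK/AUD = 0.13440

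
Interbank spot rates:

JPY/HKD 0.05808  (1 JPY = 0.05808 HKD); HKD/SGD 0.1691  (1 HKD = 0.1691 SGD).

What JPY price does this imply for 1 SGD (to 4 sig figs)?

1 SGD ÷ 0.1691 = 5.91366 HKD
5.91366 HKD ÷ 0.05808 = 101.819 JPY

SGD/JPY = 101.8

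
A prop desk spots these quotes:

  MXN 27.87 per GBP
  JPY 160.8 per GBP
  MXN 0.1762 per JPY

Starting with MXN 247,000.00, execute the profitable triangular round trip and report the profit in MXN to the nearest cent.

Profit: MXN 4,103.02

Profitable loop is MXN → GBP → JPY → MXN:
MXN 247,000.00 ÷ 27.87 = GBP 8,862.58
GBP 8,862.58 × 160.8 = JPY 1,425,102
JPY 1,425,102 × 0.1762 = MXN 251,103.02
Profit = MXN 251,103.02 − MXN 247,000.00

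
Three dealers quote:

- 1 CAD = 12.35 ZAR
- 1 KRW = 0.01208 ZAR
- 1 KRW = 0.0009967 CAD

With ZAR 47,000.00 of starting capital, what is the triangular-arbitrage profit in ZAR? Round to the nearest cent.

Profitable loop is ZAR → KRW → CAD → ZAR:
ZAR 47,000.00 ÷ 0.01208 = KRW 3,890,728
KRW 3,890,728 × 0.0009967 = CAD 3,877.89
CAD 3,877.89 × 12.35 = ZAR 47,891.93
Profit = ZAR 47,891.93 − ZAR 47,000.00

Profit: ZAR 891.93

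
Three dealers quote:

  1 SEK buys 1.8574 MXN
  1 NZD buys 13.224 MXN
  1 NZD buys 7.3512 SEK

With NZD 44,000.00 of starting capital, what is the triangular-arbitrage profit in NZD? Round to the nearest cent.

Profit: NZD 1,431.13

Profitable loop is NZD → SEK → MXN → NZD:
NZD 44,000.00 × 7.3512 = SEK 323,452.80
SEK 323,452.80 × 1.8574 = MXN 600,781.23
MXN 600,781.23 ÷ 13.224 = NZD 45,431.13
Profit = NZD 45,431.13 − NZD 44,000.00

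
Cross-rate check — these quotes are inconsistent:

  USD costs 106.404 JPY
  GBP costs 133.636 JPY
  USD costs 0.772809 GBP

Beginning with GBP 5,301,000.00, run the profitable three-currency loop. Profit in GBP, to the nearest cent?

Profit: GBP 160,602.89

Profitable loop is GBP → USD → JPY → GBP:
GBP 5,301,000.00 ÷ 0.772809 = USD 6,859,392.17
USD 6,859,392.17 × 106.404 = JPY 729,866,764
JPY 729,866,764 ÷ 133.636 = GBP 5,461,602.89
Profit = GBP 5,461,602.89 − GBP 5,301,000.00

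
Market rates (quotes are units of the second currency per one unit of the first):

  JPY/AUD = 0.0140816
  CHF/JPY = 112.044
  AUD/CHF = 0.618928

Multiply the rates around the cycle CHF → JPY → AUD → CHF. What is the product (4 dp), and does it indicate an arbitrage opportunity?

Around CHF → JPY → AUD → CHF: 1 × 112.044 × 0.0140816 × 0.618928 = 0.976519
Product < 1; profitable direction is CHF → AUD → JPY → CHF.

0.9765 (arbitrage exists)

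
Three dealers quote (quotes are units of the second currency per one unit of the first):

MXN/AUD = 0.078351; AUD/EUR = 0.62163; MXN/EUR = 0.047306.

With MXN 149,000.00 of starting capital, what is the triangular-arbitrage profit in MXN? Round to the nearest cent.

Profit: MXN 4,407.49

Profitable loop is MXN → AUD → EUR → MXN:
MXN 149,000.00 × 0.078351 = AUD 11,674.30
AUD 11,674.30 × 0.62163 = EUR 7,257.09
EUR 7,257.09 ÷ 0.047306 = MXN 153,407.49
Profit = MXN 153,407.49 − MXN 149,000.00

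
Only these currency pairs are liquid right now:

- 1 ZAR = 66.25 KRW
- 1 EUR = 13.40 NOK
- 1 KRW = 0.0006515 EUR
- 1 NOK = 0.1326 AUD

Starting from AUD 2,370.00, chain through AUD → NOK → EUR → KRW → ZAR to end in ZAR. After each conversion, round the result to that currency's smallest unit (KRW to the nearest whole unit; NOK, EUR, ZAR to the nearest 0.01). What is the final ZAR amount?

ZAR 30,902.97

AUD 2,370.00 ÷ 0.1326 = NOK 17,873.30
NOK 17,873.30 ÷ 13.40 = EUR 1,333.83
EUR 1,333.83 ÷ 0.0006515 = KRW 2,047,322
KRW 2,047,322 ÷ 66.25 = ZAR 30,902.97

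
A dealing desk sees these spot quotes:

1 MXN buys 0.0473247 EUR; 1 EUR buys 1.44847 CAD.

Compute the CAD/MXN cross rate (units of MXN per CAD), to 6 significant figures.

CAD/MXN = 14.5882

1 CAD ÷ 1.44847 = 0.690384 EUR
0.690384 EUR ÷ 0.0473247 = 14.5882 MXN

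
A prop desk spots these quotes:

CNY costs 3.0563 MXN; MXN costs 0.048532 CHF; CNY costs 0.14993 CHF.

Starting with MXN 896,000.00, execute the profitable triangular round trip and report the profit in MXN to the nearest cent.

Profitable loop is MXN → CNY → CHF → MXN:
MXN 896,000.00 ÷ 3.0563 = CNY 293,164.94
CNY 293,164.94 × 0.14993 = CHF 43,954.22
CHF 43,954.22 ÷ 0.048532 = MXN 905,675.00
Profit = MXN 905,675.00 − MXN 896,000.00

Profit: MXN 9,675.00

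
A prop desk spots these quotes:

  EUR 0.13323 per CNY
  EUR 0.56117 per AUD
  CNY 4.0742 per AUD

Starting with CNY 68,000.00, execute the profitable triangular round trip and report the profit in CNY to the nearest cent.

Profitable loop is CNY → AUD → EUR → CNY:
CNY 68,000.00 ÷ 4.0742 = AUD 16,690.39
AUD 16,690.39 × 0.56117 = EUR 9,366.15
EUR 9,366.15 ÷ 0.13323 = CNY 70,300.59
Profit = CNY 70,300.59 − CNY 68,000.00

Profit: CNY 2,300.59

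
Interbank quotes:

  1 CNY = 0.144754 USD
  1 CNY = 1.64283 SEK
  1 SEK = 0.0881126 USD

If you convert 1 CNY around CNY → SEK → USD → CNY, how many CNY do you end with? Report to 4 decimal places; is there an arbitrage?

1.0000 (no arbitrage)

Around CNY → SEK → USD → CNY: 1 × 1.64283 × 0.0881126 ÷ 0.144754 = 1.000000
Product ≈ 1 (deviation 0.000%, within rounding noise).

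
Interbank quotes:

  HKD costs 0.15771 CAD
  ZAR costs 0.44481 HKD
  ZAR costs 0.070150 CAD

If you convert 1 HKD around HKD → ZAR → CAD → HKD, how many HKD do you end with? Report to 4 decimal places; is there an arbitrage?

1.0000 (no arbitrage)

Around HKD → ZAR → CAD → HKD: 1 ÷ 0.44481 × 0.070150 ÷ 0.15771 = 0.999986
Product ≈ 1 (deviation 0.001%, within rounding noise).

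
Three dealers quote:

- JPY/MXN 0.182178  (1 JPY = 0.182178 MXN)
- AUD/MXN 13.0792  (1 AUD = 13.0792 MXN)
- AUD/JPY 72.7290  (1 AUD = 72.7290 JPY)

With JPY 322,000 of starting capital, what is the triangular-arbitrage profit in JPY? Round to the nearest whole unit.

Profit: JPY 4,196

Profitable loop is JPY → MXN → AUD → JPY:
JPY 322,000 × 0.182178 = MXN 58,661.32
MXN 58,661.32 ÷ 13.0792 = AUD 4,485.08
AUD 4,485.08 × 72.7290 = JPY 326,196
Profit = JPY 326,196 − JPY 322,000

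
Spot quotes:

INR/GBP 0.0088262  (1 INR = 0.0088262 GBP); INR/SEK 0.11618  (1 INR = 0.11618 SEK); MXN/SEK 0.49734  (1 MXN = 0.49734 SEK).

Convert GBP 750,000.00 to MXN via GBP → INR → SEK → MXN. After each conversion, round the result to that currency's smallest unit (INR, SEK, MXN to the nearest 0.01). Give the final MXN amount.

MXN 19,850,227.17

GBP 750,000.00 ÷ 0.0088262 = INR 84,974,281.12
INR 84,974,281.12 × 0.11618 = SEK 9,872,311.98
SEK 9,872,311.98 ÷ 0.49734 = MXN 19,850,227.17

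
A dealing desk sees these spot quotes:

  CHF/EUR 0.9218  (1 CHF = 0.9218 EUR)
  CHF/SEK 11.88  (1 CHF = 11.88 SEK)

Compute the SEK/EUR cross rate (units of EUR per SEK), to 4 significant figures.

1 SEK ÷ 11.88 = 0.0841751 CHF
0.0841751 CHF × 0.9218 = 0.0775926 EUR

SEK/EUR = 0.07759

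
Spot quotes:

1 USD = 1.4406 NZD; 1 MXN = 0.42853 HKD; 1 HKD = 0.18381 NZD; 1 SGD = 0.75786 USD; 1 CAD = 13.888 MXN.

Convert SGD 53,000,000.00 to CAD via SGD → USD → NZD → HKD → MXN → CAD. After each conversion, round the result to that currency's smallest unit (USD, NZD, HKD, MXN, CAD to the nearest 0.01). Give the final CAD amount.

SGD 53,000,000.00 × 0.75786 = USD 40,166,580.00
USD 40,166,580.00 × 1.4406 = NZD 57,863,975.15
NZD 57,863,975.15 ÷ 0.18381 = HKD 314,803,194.33
HKD 314,803,194.33 ÷ 0.42853 = MXN 734,611,799.24
MXN 734,611,799.24 ÷ 13.888 = CAD 52,895,434.85

CAD 52,895,434.85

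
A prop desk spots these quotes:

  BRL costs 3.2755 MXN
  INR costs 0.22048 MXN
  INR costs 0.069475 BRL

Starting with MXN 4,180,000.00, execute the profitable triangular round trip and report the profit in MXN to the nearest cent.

Profit: MXN 134,328.81

Profitable loop is MXN → INR → BRL → MXN:
MXN 4,180,000.00 ÷ 0.22048 = INR 18,958,635.70
INR 18,958,635.70 × 0.069475 = BRL 1,317,151.22
BRL 1,317,151.22 × 3.2755 = MXN 4,314,328.81
Profit = MXN 4,314,328.81 − MXN 4,180,000.00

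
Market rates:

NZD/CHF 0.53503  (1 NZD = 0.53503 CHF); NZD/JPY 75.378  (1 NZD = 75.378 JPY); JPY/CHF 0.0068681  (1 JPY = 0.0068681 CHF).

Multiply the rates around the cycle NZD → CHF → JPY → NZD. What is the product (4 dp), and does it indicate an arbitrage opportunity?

Around NZD → CHF → JPY → NZD: 1 × 0.53503 ÷ 0.0068681 ÷ 75.378 = 1.033468
Product > 1; profitable direction is NZD → CHF → JPY → NZD.

1.0335 (arbitrage exists)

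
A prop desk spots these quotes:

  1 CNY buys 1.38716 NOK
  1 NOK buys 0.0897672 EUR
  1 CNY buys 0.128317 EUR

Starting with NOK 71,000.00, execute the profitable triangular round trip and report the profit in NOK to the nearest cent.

Profit: NOK 2,164.15

Profitable loop is NOK → CNY → EUR → NOK:
NOK 71,000.00 ÷ 1.38716 = CNY 51,183.71
CNY 51,183.71 × 0.128317 = EUR 6,567.74
EUR 6,567.74 ÷ 0.0897672 = NOK 73,164.15
Profit = NOK 73,164.15 − NOK 71,000.00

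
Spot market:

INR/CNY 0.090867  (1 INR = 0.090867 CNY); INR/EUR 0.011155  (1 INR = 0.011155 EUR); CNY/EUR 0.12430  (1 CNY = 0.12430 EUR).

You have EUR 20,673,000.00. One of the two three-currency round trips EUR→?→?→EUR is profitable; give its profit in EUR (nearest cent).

Profitable loop is EUR → INR → CNY → EUR:
EUR 20,673,000.00 ÷ 0.011155 = INR 1,853,249,663.83
INR 1,853,249,663.83 × 0.090867 = CNY 168,399,237.20
CNY 168,399,237.20 × 0.12430 = EUR 20,932,025.18
Profit = EUR 20,932,025.18 − EUR 20,673,000.00

Profit: EUR 259,025.18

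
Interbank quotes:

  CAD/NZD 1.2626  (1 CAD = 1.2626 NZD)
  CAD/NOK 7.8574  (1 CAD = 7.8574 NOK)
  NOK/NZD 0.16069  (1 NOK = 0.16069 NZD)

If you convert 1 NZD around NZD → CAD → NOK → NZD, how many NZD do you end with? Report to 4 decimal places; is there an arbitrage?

Around NZD → CAD → NOK → NZD: 1 ÷ 1.2626 × 7.8574 × 0.16069 = 1.000004
Product ≈ 1 (deviation 0.000%, within rounding noise).

1.0000 (no arbitrage)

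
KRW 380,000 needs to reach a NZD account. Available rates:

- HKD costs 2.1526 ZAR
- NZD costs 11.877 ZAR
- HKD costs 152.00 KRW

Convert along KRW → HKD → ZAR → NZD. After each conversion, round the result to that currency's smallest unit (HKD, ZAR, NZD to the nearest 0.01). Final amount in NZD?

KRW 380,000 ÷ 152.00 = HKD 2,500.00
HKD 2,500.00 × 2.1526 = ZAR 5,381.50
ZAR 5,381.50 ÷ 11.877 = NZD 453.10

NZD 453.10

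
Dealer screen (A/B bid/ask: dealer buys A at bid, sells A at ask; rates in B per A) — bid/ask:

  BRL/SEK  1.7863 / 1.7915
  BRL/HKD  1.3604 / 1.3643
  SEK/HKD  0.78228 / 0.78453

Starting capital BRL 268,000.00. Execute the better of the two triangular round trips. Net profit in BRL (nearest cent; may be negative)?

Best loop BRL → SEK → HKD → BRL:
BRL 268,000.00 × 1.7863 (sell BRL at bid) = SEK 478,728.40
SEK 478,728.40 × 0.78228 (sell SEK at bid) = HKD 374,499.65
HKD 374,499.65 ÷ 1.3643 (buy BRL at ask) = BRL 274,499.49

Net profit: BRL 6,499.49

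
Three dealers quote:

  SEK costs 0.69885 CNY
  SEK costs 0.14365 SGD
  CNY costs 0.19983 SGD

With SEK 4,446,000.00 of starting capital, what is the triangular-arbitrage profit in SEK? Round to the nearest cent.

Profitable loop is SEK → SGD → CNY → SEK:
SEK 4,446,000.00 × 0.14365 = SGD 638,667.90
SGD 638,667.90 ÷ 0.19983 = CNY 3,196,056.15
CNY 3,196,056.15 ÷ 0.69885 = SEK 4,573,307.79
Profit = SEK 4,573,307.79 − SEK 4,446,000.00

Profit: SEK 127,307.79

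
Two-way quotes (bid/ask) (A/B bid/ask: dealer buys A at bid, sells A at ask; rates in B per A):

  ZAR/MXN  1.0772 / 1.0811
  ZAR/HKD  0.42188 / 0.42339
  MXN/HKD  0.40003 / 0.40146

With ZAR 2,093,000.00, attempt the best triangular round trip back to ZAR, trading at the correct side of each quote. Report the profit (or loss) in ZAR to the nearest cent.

Best loop ZAR → MXN → HKD → ZAR:
ZAR 2,093,000.00 × 1.0772 (sell ZAR at bid) = MXN 2,254,579.60
MXN 2,254,579.60 × 0.40003 (sell MXN at bid) = HKD 901,899.48
HKD 901,899.48 ÷ 0.42339 (buy ZAR at ask) = ZAR 2,130,186.06

Net profit: ZAR 37,186.06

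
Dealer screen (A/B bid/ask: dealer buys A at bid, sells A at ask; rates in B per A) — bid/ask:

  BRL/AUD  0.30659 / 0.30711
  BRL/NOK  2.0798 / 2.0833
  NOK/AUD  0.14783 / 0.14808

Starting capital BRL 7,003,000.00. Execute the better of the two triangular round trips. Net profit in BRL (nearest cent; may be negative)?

Best loop BRL → NOK → AUD → BRL:
BRL 7,003,000.00 × 2.0798 (sell BRL at bid) = NOK 14,564,839.40
NOK 14,564,839.40 × 0.14783 (sell NOK at bid) = AUD 2,153,120.21
AUD 2,153,120.21 ÷ 0.30711 (buy BRL at ask) = BRL 7,010,908.82

Net profit: BRL 7,908.82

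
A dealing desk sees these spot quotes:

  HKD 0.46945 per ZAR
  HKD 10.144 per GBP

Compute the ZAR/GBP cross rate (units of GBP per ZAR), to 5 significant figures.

ZAR/GBP = 0.046279

1 ZAR × 0.46945 = 0.46945 HKD
0.46945 HKD ÷ 10.144 = 0.0462786 GBP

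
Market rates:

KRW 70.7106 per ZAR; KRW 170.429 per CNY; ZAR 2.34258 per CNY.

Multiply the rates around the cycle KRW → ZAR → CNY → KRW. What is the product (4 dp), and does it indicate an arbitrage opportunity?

1.0289 (arbitrage exists)

Around KRW → ZAR → CNY → KRW: 1 ÷ 70.7106 ÷ 2.34258 × 170.429 = 1.028880
Product > 1; profitable direction is KRW → ZAR → CNY → KRW.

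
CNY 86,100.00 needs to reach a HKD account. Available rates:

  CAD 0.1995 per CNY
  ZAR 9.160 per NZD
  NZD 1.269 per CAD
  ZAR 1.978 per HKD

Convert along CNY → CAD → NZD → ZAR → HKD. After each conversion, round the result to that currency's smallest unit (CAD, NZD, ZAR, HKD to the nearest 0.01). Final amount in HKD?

HKD 100,943.15

CNY 86,100.00 × 0.1995 = CAD 17,176.95
CAD 17,176.95 × 1.269 = NZD 21,797.55
NZD 21,797.55 × 9.160 = ZAR 199,665.56
ZAR 199,665.56 ÷ 1.978 = HKD 100,943.15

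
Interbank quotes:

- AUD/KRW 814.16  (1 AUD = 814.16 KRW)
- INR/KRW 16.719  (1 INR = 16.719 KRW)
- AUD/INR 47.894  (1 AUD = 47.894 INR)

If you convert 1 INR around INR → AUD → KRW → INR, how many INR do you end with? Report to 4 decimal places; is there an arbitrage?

1.0168 (arbitrage exists)

Around INR → AUD → KRW → INR: 1 ÷ 47.894 × 814.16 ÷ 16.719 = 1.016760
Product > 1; profitable direction is INR → AUD → KRW → INR.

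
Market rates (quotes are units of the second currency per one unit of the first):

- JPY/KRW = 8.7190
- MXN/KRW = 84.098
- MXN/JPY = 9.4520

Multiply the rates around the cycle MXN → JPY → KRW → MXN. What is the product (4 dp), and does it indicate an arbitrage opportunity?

0.9800 (arbitrage exists)

Around MXN → JPY → KRW → MXN: 1 × 9.4520 × 8.7190 ÷ 84.098 = 0.979952
Product < 1; profitable direction is MXN → KRW → JPY → MXN.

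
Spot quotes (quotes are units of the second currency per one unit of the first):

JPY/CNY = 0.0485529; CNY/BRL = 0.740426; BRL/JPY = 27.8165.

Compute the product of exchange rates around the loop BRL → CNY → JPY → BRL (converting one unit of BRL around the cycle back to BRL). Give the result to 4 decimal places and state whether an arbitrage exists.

Around BRL → CNY → JPY → BRL: 1 ÷ 0.740426 ÷ 0.0485529 ÷ 27.8165 = 1.000002
Product ≈ 1 (deviation 0.000%, within rounding noise).

1.0000 (no arbitrage)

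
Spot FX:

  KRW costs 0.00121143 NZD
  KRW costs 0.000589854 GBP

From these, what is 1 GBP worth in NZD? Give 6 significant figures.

GBP/NZD = 2.05378

1 GBP ÷ 0.000589854 = 1695.33 KRW
1695.33 KRW × 0.00121143 = 2.05378 NZD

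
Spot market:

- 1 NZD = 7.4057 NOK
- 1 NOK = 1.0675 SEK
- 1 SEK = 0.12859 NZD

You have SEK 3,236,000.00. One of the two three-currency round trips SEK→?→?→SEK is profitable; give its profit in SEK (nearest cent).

Profit: SEK 53,650.11

Profitable loop is SEK → NZD → NOK → SEK:
SEK 3,236,000.00 × 0.12859 = NZD 416,117.24
NZD 416,117.24 × 7.4057 = NOK 3,081,639.44
NOK 3,081,639.44 × 1.0675 = SEK 3,289,650.11
Profit = SEK 3,289,650.11 − SEK 3,236,000.00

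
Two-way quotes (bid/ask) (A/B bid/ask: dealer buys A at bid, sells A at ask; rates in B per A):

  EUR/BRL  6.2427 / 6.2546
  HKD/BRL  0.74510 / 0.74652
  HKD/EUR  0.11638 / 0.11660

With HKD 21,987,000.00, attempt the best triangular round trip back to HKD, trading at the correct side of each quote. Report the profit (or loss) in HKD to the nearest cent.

Best loop HKD → BRL → EUR → HKD:
HKD 21,987,000.00 × 0.74510 (sell HKD at bid) = BRL 16,382,513.70
BRL 16,382,513.70 ÷ 6.2546 (buy EUR at ask) = EUR 2,619,274.41
EUR 2,619,274.41 ÷ 0.11660 (buy HKD at ask) = HKD 22,463,759.91

Net profit: HKD 476,759.91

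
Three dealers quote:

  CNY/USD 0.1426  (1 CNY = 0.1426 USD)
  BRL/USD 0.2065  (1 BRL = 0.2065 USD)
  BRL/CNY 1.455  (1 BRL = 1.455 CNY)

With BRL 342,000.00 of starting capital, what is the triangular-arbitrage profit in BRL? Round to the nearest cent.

Profit: BRL 1,628.02

Profitable loop is BRL → CNY → USD → BRL:
BRL 342,000.00 × 1.455 = CNY 497,610.00
CNY 497,610.00 × 0.1426 = USD 70,959.19
USD 70,959.19 ÷ 0.2065 = BRL 343,628.02
Profit = BRL 343,628.02 − BRL 342,000.00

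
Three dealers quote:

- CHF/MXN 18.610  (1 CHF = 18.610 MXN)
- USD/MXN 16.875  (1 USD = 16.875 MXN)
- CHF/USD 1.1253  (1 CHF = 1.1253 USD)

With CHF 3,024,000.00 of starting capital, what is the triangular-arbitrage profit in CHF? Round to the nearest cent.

Profit: CHF 61,656.05

Profitable loop is CHF → USD → MXN → CHF:
CHF 3,024,000.00 × 1.1253 = USD 3,402,907.20
USD 3,402,907.20 × 16.875 = MXN 57,424,059.00
MXN 57,424,059.00 ÷ 18.610 = CHF 3,085,656.05
Profit = CHF 3,085,656.05 − CHF 3,024,000.00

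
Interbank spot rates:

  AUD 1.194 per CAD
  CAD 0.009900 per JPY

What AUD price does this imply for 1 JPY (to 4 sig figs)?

1 JPY × 0.009900 = 0.0099 CAD
0.0099 CAD × 1.194 = 0.0118206 AUD

JPY/AUD = 0.01182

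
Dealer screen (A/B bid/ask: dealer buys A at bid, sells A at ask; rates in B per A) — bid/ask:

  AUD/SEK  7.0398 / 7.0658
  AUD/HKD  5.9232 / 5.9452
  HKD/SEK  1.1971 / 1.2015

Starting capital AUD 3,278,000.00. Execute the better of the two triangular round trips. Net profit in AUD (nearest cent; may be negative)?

Net profit: AUD 11,534.43

Best loop AUD → HKD → SEK → AUD:
AUD 3,278,000.00 × 5.9232 (sell AUD at bid) = HKD 19,416,249.60
HKD 19,416,249.60 × 1.1971 (sell HKD at bid) = SEK 23,243,192.40
SEK 23,243,192.40 ÷ 7.0658 (buy AUD at ask) = AUD 3,289,534.43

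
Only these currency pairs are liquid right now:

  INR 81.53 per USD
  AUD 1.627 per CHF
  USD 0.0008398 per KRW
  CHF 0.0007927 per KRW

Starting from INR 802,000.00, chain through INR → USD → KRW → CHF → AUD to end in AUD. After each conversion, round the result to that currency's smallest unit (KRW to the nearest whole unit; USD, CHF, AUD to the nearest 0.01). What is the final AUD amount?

INR 802,000.00 ÷ 81.53 = USD 9,836.87
USD 9,836.87 ÷ 0.0008398 = KRW 11,713,348
KRW 11,713,348 × 0.0007927 = CHF 9,285.17
CHF 9,285.17 × 1.627 = AUD 15,106.97

AUD 15,106.97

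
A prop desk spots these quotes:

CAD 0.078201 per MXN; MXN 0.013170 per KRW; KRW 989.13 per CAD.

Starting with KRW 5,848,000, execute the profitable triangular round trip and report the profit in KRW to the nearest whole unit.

Profitable loop is KRW → MXN → CAD → KRW:
KRW 5,848,000 × 0.013170 = MXN 77,018.16
MXN 77,018.16 × 0.078201 = CAD 6,022.90
CAD 6,022.90 × 989.13 = KRW 5,957,428
Profit = KRW 5,957,428 − KRW 5,848,000

Profit: KRW 109,428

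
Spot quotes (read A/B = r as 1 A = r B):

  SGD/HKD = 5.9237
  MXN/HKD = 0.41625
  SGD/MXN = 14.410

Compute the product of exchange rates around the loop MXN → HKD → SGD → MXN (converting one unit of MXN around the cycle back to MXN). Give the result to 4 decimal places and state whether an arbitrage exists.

1.0126 (arbitrage exists)

Around MXN → HKD → SGD → MXN: 1 × 0.41625 ÷ 5.9237 × 14.410 = 1.012570
Product > 1; profitable direction is MXN → HKD → SGD → MXN.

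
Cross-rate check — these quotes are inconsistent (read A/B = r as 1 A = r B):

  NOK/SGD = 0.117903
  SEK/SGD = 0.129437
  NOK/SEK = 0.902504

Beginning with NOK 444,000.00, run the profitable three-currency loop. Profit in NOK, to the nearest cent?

Profitable loop is NOK → SGD → SEK → NOK:
NOK 444,000.00 × 0.117903 = SGD 52,348.93
SGD 52,348.93 ÷ 0.129437 = SEK 404,435.61
SEK 404,435.61 ÷ 0.902504 = NOK 448,126.11
Profit = NOK 448,126.11 − NOK 444,000.00

Profit: NOK 4,126.11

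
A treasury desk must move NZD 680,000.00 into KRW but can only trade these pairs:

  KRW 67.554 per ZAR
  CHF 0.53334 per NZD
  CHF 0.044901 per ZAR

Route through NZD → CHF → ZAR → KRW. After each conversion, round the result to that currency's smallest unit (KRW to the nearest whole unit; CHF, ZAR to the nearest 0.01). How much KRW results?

KRW 545,642,419

NZD 680,000.00 × 0.53334 = CHF 362,671.20
CHF 362,671.20 ÷ 0.044901 = ZAR 8,077,129.69
ZAR 8,077,129.69 × 67.554 = KRW 545,642,419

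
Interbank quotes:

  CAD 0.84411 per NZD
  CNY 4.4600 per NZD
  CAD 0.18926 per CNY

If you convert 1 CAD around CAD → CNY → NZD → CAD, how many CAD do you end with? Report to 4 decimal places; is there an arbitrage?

1.0000 (no arbitrage)

Around CAD → CNY → NZD → CAD: 1 ÷ 0.18926 ÷ 4.4600 × 0.84411 = 1.000012
Product ≈ 1 (deviation 0.001%, within rounding noise).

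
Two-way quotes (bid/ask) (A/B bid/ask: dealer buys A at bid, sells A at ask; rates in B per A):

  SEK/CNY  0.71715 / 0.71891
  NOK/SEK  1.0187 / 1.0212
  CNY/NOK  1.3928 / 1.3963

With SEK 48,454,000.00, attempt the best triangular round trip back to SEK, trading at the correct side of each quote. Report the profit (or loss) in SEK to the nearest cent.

Best loop SEK → CNY → NOK → SEK:
SEK 48,454,000.00 × 0.71715 (sell SEK at bid) = CNY 34,748,786.10
CNY 34,748,786.10 × 1.3928 (sell CNY at bid) = NOK 48,398,109.28
NOK 48,398,109.28 × 1.0187 (sell NOK at bid) = SEK 49,303,153.92

Net profit: SEK 849,153.92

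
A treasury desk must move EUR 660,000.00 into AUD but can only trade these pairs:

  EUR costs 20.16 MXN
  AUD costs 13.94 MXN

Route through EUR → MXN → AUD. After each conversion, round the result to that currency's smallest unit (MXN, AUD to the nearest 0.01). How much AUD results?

EUR 660,000.00 × 20.16 = MXN 13,305,600.00
MXN 13,305,600.00 ÷ 13.94 = AUD 954,490.67

AUD 954,490.67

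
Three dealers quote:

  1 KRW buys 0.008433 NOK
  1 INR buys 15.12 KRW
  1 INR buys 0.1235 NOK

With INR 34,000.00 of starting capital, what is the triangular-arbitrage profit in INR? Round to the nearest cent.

Profit: INR 1,103.13

Profitable loop is INR → KRW → NOK → INR:
INR 34,000.00 × 15.12 = KRW 514,080
KRW 514,080 × 0.008433 = NOK 4,335.24
NOK 4,335.24 ÷ 0.1235 = INR 35,103.13
Profit = INR 35,103.13 − INR 34,000.00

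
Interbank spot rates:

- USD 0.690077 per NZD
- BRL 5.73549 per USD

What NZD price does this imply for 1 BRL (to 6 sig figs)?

BRL/NZD = 0.252657

1 BRL ÷ 5.73549 = 0.174353 USD
0.174353 USD ÷ 0.690077 = 0.252657 NZD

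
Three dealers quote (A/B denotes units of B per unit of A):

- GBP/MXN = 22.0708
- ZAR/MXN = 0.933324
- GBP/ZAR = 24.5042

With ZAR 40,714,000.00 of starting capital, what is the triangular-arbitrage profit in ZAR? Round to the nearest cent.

Profitable loop is ZAR → MXN → GBP → ZAR:
ZAR 40,714,000.00 × 0.933324 = MXN 37,999,353.34
MXN 37,999,353.34 ÷ 22.0708 = GBP 1,721,702.58
GBP 1,721,702.58 × 24.5042 = ZAR 42,188,944.40
Profit = ZAR 42,188,944.40 − ZAR 40,714,000.00

Profit: ZAR 1,474,944.40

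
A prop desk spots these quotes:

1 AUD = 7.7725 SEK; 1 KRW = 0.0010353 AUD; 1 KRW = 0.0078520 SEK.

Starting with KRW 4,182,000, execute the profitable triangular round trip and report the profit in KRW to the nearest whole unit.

Profit: KRW 103,788

Profitable loop is KRW → AUD → SEK → KRW:
KRW 4,182,000 × 0.0010353 = AUD 4,329.62
AUD 4,329.62 × 7.7725 = SEK 33,652.01
SEK 33,652.01 ÷ 0.0078520 = KRW 4,285,788
Profit = KRW 4,285,788 − KRW 4,182,000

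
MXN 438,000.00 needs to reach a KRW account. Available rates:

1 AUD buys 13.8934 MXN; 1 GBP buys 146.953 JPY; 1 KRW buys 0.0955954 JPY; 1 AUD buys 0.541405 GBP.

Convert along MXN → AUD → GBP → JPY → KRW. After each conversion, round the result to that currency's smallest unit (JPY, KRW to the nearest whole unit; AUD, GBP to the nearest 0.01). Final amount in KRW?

KRW 26,237,905

MXN 438,000.00 ÷ 13.8934 = AUD 31,525.76
AUD 31,525.76 × 0.541405 = GBP 17,068.20
GBP 17,068.20 × 146.953 = JPY 2,508,223
JPY 2,508,223 ÷ 0.0955954 = KRW 26,237,905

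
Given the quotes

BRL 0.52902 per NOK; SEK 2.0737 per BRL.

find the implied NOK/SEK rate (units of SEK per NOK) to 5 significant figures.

1 NOK × 0.52902 = 0.52902 BRL
0.52902 BRL × 2.0737 = 1.09703 SEK

NOK/SEK = 1.0970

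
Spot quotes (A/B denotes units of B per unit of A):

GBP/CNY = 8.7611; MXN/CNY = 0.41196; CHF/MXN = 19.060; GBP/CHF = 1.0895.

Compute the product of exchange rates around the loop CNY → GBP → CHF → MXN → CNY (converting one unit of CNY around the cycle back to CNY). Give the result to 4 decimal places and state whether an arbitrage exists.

0.9764 (arbitrage exists)

Around CNY → GBP → CHF → MXN → CNY: 1 ÷ 8.7611 × 1.0895 × 19.060 × 0.41196 = 0.976442
Product < 1; profitable direction is CNY → MXN → CHF → GBP → CNY.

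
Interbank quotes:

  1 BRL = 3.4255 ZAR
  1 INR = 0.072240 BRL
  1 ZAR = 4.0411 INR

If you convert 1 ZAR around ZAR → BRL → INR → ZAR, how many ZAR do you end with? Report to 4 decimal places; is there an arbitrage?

Around ZAR → BRL → INR → ZAR: 1 ÷ 3.4255 ÷ 0.072240 ÷ 4.0411 = 0.999997
Product ≈ 1 (deviation 0.000%, within rounding noise).

1.0000 (no arbitrage)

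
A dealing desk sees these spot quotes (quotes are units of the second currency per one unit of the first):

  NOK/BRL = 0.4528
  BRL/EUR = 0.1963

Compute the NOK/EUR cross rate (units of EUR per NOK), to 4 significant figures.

1 NOK × 0.4528 = 0.4528 BRL
0.4528 BRL × 0.1963 = 0.0888846 EUR

NOK/EUR = 0.08888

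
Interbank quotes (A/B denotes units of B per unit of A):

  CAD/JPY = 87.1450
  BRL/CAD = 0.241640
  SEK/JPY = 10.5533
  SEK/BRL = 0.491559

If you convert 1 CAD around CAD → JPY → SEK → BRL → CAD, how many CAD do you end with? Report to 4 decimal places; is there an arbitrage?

0.9808 (arbitrage exists)

Around CAD → JPY → SEK → BRL → CAD: 1 × 87.1450 ÷ 10.5533 × 0.491559 × 0.241640 = 0.980841
Product < 1; profitable direction is CAD → BRL → SEK → JPY → CAD.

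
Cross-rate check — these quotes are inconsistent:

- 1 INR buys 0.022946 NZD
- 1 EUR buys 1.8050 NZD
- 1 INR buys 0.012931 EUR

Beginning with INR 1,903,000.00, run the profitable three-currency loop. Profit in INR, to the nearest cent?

Profit: INR 32,713.67

Profitable loop is INR → EUR → NZD → INR:
INR 1,903,000.00 × 0.012931 = EUR 24,607.69
EUR 24,607.69 × 1.8050 = NZD 44,416.89
NZD 44,416.89 ÷ 0.022946 = INR 1,935,713.67
Profit = INR 1,935,713.67 − INR 1,903,000.00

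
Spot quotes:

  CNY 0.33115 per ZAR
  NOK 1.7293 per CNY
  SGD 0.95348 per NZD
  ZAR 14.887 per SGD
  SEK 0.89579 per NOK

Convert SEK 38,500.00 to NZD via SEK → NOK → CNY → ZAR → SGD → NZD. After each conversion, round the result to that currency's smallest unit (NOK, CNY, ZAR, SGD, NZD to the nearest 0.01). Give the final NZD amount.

SEK 38,500.00 ÷ 0.89579 = NOK 42,978.82
NOK 42,978.82 ÷ 1.7293 = CNY 24,853.30
CNY 24,853.30 ÷ 0.33115 = ZAR 75,051.49
ZAR 75,051.49 ÷ 14.887 = SGD 5,041.41
SGD 5,041.41 ÷ 0.95348 = NZD 5,287.38

NZD 5,287.38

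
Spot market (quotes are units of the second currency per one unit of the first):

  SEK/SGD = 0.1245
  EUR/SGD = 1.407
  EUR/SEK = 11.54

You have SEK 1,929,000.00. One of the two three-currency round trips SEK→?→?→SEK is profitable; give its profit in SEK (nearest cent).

Profitable loop is SEK → SGD → EUR → SEK:
SEK 1,929,000.00 × 0.1245 = SGD 240,160.50
SGD 240,160.50 ÷ 1.407 = EUR 170,689.77
EUR 170,689.77 × 11.54 = SEK 1,969,759.89
Profit = SEK 1,969,759.89 − SEK 1,929,000.00

Profit: SEK 40,759.89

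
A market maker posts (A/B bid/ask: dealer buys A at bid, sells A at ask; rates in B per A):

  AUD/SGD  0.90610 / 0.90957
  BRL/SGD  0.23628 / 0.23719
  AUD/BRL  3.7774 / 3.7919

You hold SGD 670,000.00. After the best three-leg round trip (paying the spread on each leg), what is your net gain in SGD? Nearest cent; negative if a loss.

Best loop SGD → BRL → AUD → SGD:
SGD 670,000.00 ÷ 0.23719 (buy BRL at ask) = BRL 2,824,739.66
BRL 2,824,739.66 ÷ 3.7919 (buy AUD at ask) = AUD 744,940.44
AUD 744,940.44 × 0.90610 (sell AUD at bid) = SGD 674,990.53

Net profit: SGD 4,990.53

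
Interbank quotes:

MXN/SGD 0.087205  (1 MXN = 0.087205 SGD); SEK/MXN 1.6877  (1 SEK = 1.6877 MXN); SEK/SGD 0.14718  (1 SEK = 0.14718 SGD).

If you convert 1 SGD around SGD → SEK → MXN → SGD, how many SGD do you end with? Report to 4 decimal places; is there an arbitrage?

Around SGD → SEK → MXN → SGD: 1 ÷ 0.14718 × 1.6877 × 0.087205 = 0.999972
Product ≈ 1 (deviation 0.003%, within rounding noise).

1.0000 (no arbitrage)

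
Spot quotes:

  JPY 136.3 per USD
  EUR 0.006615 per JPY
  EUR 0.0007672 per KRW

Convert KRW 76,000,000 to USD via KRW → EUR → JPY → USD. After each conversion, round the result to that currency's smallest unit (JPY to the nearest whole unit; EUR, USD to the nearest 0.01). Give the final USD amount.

KRW 76,000,000 × 0.0007672 = EUR 58,307.20
EUR 58,307.20 ÷ 0.006615 = JPY 8,814,392
JPY 8,814,392 ÷ 136.3 = USD 64,669.05

USD 64,669.05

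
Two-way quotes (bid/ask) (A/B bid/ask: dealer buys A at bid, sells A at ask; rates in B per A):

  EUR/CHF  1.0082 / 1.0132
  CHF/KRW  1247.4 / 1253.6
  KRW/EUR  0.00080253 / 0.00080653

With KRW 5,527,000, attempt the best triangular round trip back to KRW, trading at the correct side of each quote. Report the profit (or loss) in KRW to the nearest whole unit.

Net profit: KRW 51,317

Best loop KRW → EUR → CHF → KRW:
KRW 5,527,000 × 0.00080253 (sell KRW at bid) = EUR 4,435.58
EUR 4,435.58 × 1.0082 (sell EUR at bid) = CHF 4,471.96
CHF 4,471.96 × 1247.4 (sell CHF at bid) = KRW 5,578,317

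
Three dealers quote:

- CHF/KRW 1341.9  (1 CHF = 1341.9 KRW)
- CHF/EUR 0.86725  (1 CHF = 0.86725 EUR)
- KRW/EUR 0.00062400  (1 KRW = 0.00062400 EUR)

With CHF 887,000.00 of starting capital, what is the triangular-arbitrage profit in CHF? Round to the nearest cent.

Profit: CHF 31,677.72

Profitable loop is CHF → EUR → KRW → CHF:
CHF 887,000.00 × 0.86725 = EUR 769,250.75
EUR 769,250.75 ÷ 0.00062400 = KRW 1,232,773,638
KRW 1,232,773,638 ÷ 1341.9 = CHF 918,677.72
Profit = CHF 918,677.72 − CHF 887,000.00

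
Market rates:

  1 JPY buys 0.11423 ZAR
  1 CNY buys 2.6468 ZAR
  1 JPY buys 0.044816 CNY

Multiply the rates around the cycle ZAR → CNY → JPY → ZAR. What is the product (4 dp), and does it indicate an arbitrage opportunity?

Around ZAR → CNY → JPY → ZAR: 1 ÷ 2.6468 ÷ 0.044816 × 0.11423 = 0.962999
Product < 1; profitable direction is ZAR → JPY → CNY → ZAR.

0.9630 (arbitrage exists)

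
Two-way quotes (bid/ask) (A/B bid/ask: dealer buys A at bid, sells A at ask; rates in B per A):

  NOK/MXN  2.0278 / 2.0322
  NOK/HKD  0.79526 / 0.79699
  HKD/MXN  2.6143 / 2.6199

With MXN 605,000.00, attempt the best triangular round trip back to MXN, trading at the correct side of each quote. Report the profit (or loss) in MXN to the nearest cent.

Net profit: MXN 13,947.04

Best loop MXN → NOK → HKD → MXN:
MXN 605,000.00 ÷ 2.0322 (buy NOK at ask) = NOK 297,706.92
NOK 297,706.92 × 0.79526 (sell NOK at bid) = HKD 236,754.40
HKD 236,754.40 × 2.6143 (sell HKD at bid) = MXN 618,947.04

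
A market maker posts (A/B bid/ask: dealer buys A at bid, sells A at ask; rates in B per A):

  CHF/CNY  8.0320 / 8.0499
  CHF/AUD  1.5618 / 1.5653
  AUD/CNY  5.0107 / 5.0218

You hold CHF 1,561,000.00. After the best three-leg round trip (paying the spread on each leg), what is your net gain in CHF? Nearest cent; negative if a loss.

Best loop CHF → CNY → AUD → CHF:
CHF 1,561,000.00 × 8.0320 (sell CHF at bid) = CNY 12,537,952.00
CNY 12,537,952.00 ÷ 5.0218 (buy AUD at ask) = AUD 2,496,704.77
AUD 2,496,704.77 ÷ 1.5653 (buy CHF at ask) = CHF 1,595,032.75

Net profit: CHF 34,032.75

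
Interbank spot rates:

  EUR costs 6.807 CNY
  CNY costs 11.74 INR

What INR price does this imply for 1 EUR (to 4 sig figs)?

1 EUR × 6.807 = 6.807 CNY
6.807 CNY × 11.74 = 79.9142 INR

EUR/INR = 79.91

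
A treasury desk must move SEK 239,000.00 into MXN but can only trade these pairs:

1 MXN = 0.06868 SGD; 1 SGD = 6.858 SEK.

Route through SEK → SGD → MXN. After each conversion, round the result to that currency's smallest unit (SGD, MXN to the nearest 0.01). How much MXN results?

SEK 239,000.00 ÷ 6.858 = SGD 34,849.81
SGD 34,849.81 ÷ 0.06868 = MXN 507,422.98

MXN 507,422.98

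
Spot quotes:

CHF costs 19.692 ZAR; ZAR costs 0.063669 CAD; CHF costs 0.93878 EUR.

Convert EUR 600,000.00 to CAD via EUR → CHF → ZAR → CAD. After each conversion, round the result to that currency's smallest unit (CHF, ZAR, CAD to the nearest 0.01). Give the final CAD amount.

EUR 600,000.00 ÷ 0.93878 = CHF 639,127.38
CHF 639,127.38 × 19.692 = ZAR 12,585,696.37
ZAR 12,585,696.37 × 0.063669 = CAD 801,318.70

CAD 801,318.70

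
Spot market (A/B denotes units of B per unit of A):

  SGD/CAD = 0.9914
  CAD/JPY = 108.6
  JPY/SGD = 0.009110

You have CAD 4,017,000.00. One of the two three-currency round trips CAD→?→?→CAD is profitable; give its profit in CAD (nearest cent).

Profitable loop is CAD → SGD → JPY → CAD:
CAD 4,017,000.00 ÷ 0.9914 = SGD 4,051,845.87
SGD 4,051,845.87 ÷ 0.009110 = JPY 444,769,031
JPY 444,769,031 ÷ 108.6 = CAD 4,095,479.11
Profit = CAD 4,095,479.11 − CAD 4,017,000.00

Profit: CAD 78,479.11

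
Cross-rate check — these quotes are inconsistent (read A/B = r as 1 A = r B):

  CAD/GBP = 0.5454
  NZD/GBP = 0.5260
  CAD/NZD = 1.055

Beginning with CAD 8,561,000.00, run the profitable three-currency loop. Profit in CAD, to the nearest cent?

Profit: CAD 149,589.90

Profitable loop is CAD → NZD → GBP → CAD:
CAD 8,561,000.00 × 1.055 = NZD 9,031,855.00
NZD 9,031,855.00 × 0.5260 = GBP 4,750,755.73
GBP 4,750,755.73 ÷ 0.5454 = CAD 8,710,589.90
Profit = CAD 8,710,589.90 − CAD 8,561,000.00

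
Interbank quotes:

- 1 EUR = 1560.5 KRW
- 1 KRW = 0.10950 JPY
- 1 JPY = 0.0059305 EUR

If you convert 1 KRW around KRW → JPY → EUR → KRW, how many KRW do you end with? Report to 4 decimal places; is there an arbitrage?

1.0134 (arbitrage exists)

Around KRW → JPY → EUR → KRW: 1 × 0.10950 × 0.0059305 × 1560.5 = 1.013373
Product > 1; profitable direction is KRW → JPY → EUR → KRW.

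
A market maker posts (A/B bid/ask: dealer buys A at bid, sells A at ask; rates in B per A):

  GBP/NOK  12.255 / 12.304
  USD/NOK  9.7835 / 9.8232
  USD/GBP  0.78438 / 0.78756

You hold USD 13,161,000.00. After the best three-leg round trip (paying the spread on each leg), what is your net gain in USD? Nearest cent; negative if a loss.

Net profit: USD 126,802.54

Best loop USD → NOK → GBP → USD:
USD 13,161,000.00 × 9.7835 (sell USD at bid) = NOK 128,760,643.50
NOK 128,760,643.50 ÷ 12.304 (buy GBP at ask) = GBP 10,464,941.77
GBP 10,464,941.77 ÷ 0.78756 (buy USD at ask) = USD 13,287,802.54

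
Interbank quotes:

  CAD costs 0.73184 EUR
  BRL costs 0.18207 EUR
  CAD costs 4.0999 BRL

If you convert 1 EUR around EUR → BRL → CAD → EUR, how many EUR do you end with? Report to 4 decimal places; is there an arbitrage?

Around EUR → BRL → CAD → EUR: 1 ÷ 0.18207 ÷ 4.0999 × 0.73184 = 0.980403
Product < 1; profitable direction is EUR → CAD → BRL → EUR.

0.9804 (arbitrage exists)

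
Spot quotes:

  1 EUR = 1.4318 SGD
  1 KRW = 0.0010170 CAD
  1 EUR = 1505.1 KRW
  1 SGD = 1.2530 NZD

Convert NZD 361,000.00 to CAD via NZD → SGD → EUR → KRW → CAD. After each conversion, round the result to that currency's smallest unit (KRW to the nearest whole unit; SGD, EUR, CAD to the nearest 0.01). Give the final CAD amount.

NZD 361,000.00 ÷ 1.2530 = SGD 288,108.54
SGD 288,108.54 ÷ 1.4318 = EUR 201,221.22
EUR 201,221.22 × 1505.1 = KRW 302,858,058
KRW 302,858,058 × 0.0010170 = CAD 308,006.64

CAD 308,006.64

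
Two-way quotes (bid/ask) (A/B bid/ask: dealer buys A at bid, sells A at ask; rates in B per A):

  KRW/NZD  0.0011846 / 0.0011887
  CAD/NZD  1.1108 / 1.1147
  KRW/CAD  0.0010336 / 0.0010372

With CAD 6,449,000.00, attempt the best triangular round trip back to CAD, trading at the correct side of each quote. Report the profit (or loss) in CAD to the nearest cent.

Best loop CAD → KRW → NZD → CAD:
CAD 6,449,000.00 ÷ 0.0010372 (buy KRW at ask) = KRW 6,217,701,504
KRW 6,217,701,504 × 0.0011846 (sell KRW at bid) = NZD 7,365,489.20
NZD 7,365,489.20 ÷ 1.1147 (buy CAD at ask) = CAD 6,607,597.74

Net profit: CAD 158,597.74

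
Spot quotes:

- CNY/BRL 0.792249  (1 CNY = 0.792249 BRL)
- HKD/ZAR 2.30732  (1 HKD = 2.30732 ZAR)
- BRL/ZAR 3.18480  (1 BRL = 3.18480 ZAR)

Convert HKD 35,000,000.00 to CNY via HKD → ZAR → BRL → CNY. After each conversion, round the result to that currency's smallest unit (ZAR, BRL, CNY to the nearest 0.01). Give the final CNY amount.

HKD 35,000,000.00 × 2.30732 = ZAR 80,756,200.00
ZAR 80,756,200.00 ÷ 3.18480 = BRL 25,356,757.10
BRL 25,356,757.10 ÷ 0.792249 = CNY 32,006,044.94

CNY 32,006,044.94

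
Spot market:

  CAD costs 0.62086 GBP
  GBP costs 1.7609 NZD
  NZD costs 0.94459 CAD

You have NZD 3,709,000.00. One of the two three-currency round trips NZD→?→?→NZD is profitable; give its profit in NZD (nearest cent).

Profitable loop is NZD → CAD → GBP → NZD:
NZD 3,709,000.00 × 0.94459 = CAD 3,503,484.31
CAD 3,503,484.31 × 0.62086 = GBP 2,175,173.27
GBP 2,175,173.27 × 1.7609 = NZD 3,830,262.61
Profit = NZD 3,830,262.61 − NZD 3,709,000.00

Profit: NZD 121,262.61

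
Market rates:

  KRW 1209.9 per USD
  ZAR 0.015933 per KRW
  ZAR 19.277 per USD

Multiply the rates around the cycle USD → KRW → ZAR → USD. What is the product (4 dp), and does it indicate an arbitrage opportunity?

1.0000 (no arbitrage)

Around USD → KRW → ZAR → USD: 1 × 1209.9 × 0.015933 ÷ 19.277 = 1.000017
Product ≈ 1 (deviation 0.002%, within rounding noise).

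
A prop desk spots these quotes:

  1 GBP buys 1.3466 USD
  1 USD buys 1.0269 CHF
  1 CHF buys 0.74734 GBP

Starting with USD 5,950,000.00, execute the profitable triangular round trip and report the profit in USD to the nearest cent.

Profit: USD 198,964.10

Profitable loop is USD → CHF → GBP → USD:
USD 5,950,000.00 × 1.0269 = CHF 6,110,055.00
CHF 6,110,055.00 × 0.74734 = GBP 4,566,288.50
GBP 4,566,288.50 × 1.3466 = USD 6,148,964.10
Profit = USD 6,148,964.10 − USD 5,950,000.00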